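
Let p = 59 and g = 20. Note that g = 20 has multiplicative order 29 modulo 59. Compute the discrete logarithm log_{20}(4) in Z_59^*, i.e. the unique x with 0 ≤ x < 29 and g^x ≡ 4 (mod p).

Successive powers of 20 modulo 59:
  20^0=1  20^1=20  20^2=46  20^3=35  20^4=51  20^5=17
  20^6=45  20^7=15  20^8=5  20^9=41  20^10=53  20^11=57
  20^12=19  20^13=26  20^14=48  20^15=16  20^16=25  20^17=28
  20^18=29  20^19=49  20^20=36  20^21=12  20^22=4
So 20^22 ≡ 4 (mod 59), giving x = 22.

22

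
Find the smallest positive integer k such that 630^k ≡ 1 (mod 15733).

2622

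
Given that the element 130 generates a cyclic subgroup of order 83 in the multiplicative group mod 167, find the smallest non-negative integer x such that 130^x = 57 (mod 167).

Baby-step giant-step with m = ceil(sqrt(83)) = 10.
Baby table (130^j mod 167 for j=0..9):
  0:1  1:130  2:33  3:115  4:87  5:121  6:32  7:152
  8:54  9:6
Giant step factor: 130^(-10) ≡ 85 (mod 167).
Scan 57·85^i mod 167 for i = 0, 1, …:
  i=0: 57   i=1: 2   i=2: 3   i=3: 88
  i=4: 132   i=5: 31   i=6: 130
Match at i=6, j=1: x = 6·10 + 1 = 61.

61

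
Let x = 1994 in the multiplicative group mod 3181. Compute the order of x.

The order of 1994 must divide p − 1 = 3180 = 2^2 · 3 · 5 · 53.
Divisors: 1, 2, 3, 4, 5, 6, 10, 12, 15, 20, 30, 53, 60, 106, 159, 212, 265, 318, 530, 636, 795, 1060, 1590, 3180.
Check each in increasing order: 1994^1 ≡ 1994;  1994^2 ≡ 2967;  1994^3 ≡ 2719;  1994^4 ≡ 1262;  1994^5 ≡ 257;  1994^6 ≡ 317;  1994^10 ≡ 2429;  1994^12 ≡ 1878;  1994^15 ≡ 777;  1994^20 ≡ 2467;  1994^30 ≡ 2520;  1994^53 ≡ 2078;  1994^60 ≡ 1124;  1994^106 ≡ 1467;  1994^159 ≡ 1028;  1994^212 ≡ 1733;  1994^265 ≡ 282;  1994^318 ≡ 692;  1994^530 ≡ 3180;  1994^636 ≡ 1714;  1994^795 ≡ 2899;  1994^1060 ≡ 1.
Smallest exponent giving 1 is 1060.

1060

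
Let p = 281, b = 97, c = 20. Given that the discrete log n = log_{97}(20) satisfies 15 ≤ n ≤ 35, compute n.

26

Compute 97^15 mod 281 = 168, then multiply by 97 repeatedly:
  97^15=168  97^16=279  97^17=87  97^18=9  97^19=30
  97^20=100  97^21=146  97^22=112  97^23=186  97^24=58
  97^25=6  97^26=20
Found 20 at exponent 26.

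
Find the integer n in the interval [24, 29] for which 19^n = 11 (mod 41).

27

Compute 19^24 mod 41 = 18, then multiply by 19 repeatedly:
  19^24=18  19^25=14  19^26=20  19^27=11
Found 11 at exponent 27.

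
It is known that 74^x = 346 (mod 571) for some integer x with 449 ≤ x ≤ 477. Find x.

Compute 74^449 mod 571 = 432, then multiply by 74 repeatedly:
  74^449=432  74^450=563  74^451=550  74^452=159  74^453=346
Found 346 at exponent 453.

453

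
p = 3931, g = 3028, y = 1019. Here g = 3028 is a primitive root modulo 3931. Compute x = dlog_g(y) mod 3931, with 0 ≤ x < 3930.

1300

Baby-step giant-step with m = ceil(sqrt(3930)) = 63.
Baby table (3028^j mod 3931 for j=0..62):
  0:1  1:3028  2:1692  3:1283  4:1096  5:924  6:2931  7:2801
  8:2261  9:2437  10:749  11:3716  12:1526  13:1803  14:3256  15:220
  16:1821  17:2726  18:3159  19:1329  20:2799  21:136  22:2984  23:2114
  24:1524  25:3609  26:3803  27:1585  28:3560  29:878  30:1228  31:3589
  32:2208  33:3124  34:1486  35:2544  36:2403  37:3  38:1222  39:1145
  40:3849  41:3288  42:2772  43:931  44:541  45:2852  46:3380  47:2247
  48:3286  49:647  50:1478  51:1906  52:660  53:1532  54:316  55:1615
  56:56  57:535  58:408  59:1090  60:2411  61:641  62:2965
Giant step factor: 3028^(-63) ≡ 2160 (mod 3931).
Scan 1019·2160^i mod 3931 for i = 0, 1, …:
  i=0: 1019   i=1: 3611   i=2: 656   i=3: 1800
  i=4: 241   i=5: 1668   i=6: 2084   i=7: 445
  i=8: 2036   i=9: 2902     …   i=19: 40
  i=20: 3849
Match at i=20, j=40: x = 20·63 + 40 = 1300.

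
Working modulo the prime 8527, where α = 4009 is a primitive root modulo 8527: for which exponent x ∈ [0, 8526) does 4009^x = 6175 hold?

Baby-step giant-step with m = ceil(sqrt(8526)) = 93.
Baby table (4009^j mod 8527 for j=0..92):
  0:1  1:4009  2:7213  3:1860  4:4142  5:3209  6:6165  7:4239
  8:8367  9:6612  10:5592  11:845  12:2386  13:6707  14:2732  15:3920
  16:19  17:7955  18:615  19:1232  20:1955  21:1282  22:6284  23:3798
  24:5487  25:6250  26:3924  27:7528  28:2699  29:8055  30:746  31:6264
  32:361  33:6186  34:3158  35:6354  36:3037  37:7304  38:18  39:3946
  40:1929  41:7899  42:6340  43:6600  44:119  45:8086  46:5647  47:8165
  48:6859  49:6683  50:313  51:1348  52:6541  53:2344  54:342  55:6758
  56:2543  57:5122  58:1082  59:6022  60:2261  61:148  62:4969  63:1649
  64:2416  65:7599  66:5947  67:31  68:4901  69:1901  70:6498  71:497
  72:5682  73:3521  74:3504  75:3567  76:324  77:2812  78:614  79:5750
  80:3269  81:7949  82:2142  83:589  84:7849  85:2011  86:4084  87:916
  88:5634  89:7210  90:6887  91:8084  92:6156
Giant step factor: 4009^(-93) ≡ 4986 (mod 8527).
Scan 6175·4986^i mod 8527 for i = 0, 1, …:
  i=0: 6175   i=1: 6080   i=2: 1395   i=3: 5965
  i=4: 7841   i=5: 7458   i=6: 7868   i=7: 5648
  i=8: 4774   i=9: 4307     …   i=59: 5317
  i=60: 119
Match at i=60, j=44: x = 60·93 + 44 = 5624.

5624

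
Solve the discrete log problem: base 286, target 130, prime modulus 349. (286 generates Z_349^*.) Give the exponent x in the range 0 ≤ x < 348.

Baby-step giant-step with m = ceil(sqrt(348)) = 19.
Baby table (286^j mod 349 for j=0..18):
  0:1  1:286  2:130  3:186  4:148  5:99  6:45  7:306
  8:266  9:343  10:29  11:267  12:280  13:159  14:104  15:79
  16:258  17:149  18:36
Giant step factor: 286^(-19) ≡ 2 (mod 349).
Scan 130·2^i mod 349 for i = 0, 1, …:
  i=0: 130
Match at i=0, j=2: x = 0·19 + 2 = 2.

2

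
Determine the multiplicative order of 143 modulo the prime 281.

The order of 143 must divide p − 1 = 280 = 2^3 · 5 · 7.
Divisors: 1, 2, 4, 5, 7, 8, 10, 14, 20, 28, 35, 40, 56, 70, 140, 280.
Check each in increasing order: 143^1 ≡ 143;  143^2 ≡ 217;  143^4 ≡ 162;  143^5 ≡ 124;  143^7 ≡ 213;  143^8 ≡ 111;  143^10 ≡ 202;  143^14 ≡ 128;  143^20 ≡ 59;  143^28 ≡ 86;  143^35 ≡ 53;  143^40 ≡ 109;  143^56 ≡ 90;  143^70 ≡ 280;  143^140 ≡ 1.
Smallest exponent giving 1 is 140.

140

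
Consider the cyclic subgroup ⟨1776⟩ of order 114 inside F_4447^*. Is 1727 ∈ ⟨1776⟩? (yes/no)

yes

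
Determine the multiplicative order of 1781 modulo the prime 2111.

2110

The order of 1781 must divide p − 1 = 2110 = 2 · 5 · 211.
Divisors: 1, 2, 5, 10, 211, 422, 1055, 2110.
Check each in increasing order: 1781^1 ≡ 1781;  1781^2 ≡ 1239;  1781^5 ≡ 1517;  1781^10 ≡ 299;  1781^211 ≡ 325;  1781^422 ≡ 75;  1781^1055 ≡ 2110;  1781^2110 ≡ 1.
Smallest exponent giving 1 is 2110.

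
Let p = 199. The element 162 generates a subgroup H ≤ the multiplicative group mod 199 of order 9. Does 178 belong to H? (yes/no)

yes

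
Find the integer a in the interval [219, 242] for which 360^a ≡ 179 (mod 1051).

235

Compute 360^219 mod 1051 = 585, then multiply by 360 repeatedly:
  360^219=585  360^220=400  360^221=13  360^222=476  360^223=47
  360^224=104  360^225=655  360^226=376  360^227=832  360^228=1036
  360^229=906  360^230=350  360^231=931  360^232=942  360^233=698
  360^234=91  360^235=179
Found 179 at exponent 235.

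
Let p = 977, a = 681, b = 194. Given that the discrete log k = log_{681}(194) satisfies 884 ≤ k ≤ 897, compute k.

Compute 681^884 mod 977 = 558, then multiply by 681 repeatedly:
  681^884=558  681^885=922  681^886=648  681^887=661  681^888=721
  681^889=547  681^890=270  681^891=194
Found 194 at exponent 891.

891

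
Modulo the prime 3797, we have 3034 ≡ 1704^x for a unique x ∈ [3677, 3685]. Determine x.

3678

Compute 1704^3677 mod 3797 = 2083, then multiply by 1704 repeatedly:
  1704^3677=2083  1704^3678=3034
Found 3034 at exponent 3678.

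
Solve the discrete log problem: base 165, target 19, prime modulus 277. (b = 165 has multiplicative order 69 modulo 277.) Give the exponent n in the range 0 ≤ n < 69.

Successive powers of 165 modulo 277:
  165^0=1  165^1=165  165^2=79  165^3=16  165^4=147  165^5=156
  165^6=256  165^7=136  165^8=3  165^9=218  165^10=237  165^11=48
  165^12=164  165^13=191  165^14=214  165^15=131  165^16=9  165^17=100
  165^18=157  165^19=144  165^20=215  165^21=19
So 165^21 ≡ 19 (mod 277), giving n = 21.

21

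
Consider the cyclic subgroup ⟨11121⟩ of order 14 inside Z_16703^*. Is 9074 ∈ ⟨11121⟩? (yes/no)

yes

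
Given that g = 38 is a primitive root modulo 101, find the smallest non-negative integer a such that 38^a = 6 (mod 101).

10

Successive powers of 38 modulo 101:
  38^0=1  38^1=38  38^2=30  38^3=29  38^4=92  38^5=62
  38^6=33  38^7=42  38^8=81  38^9=48  38^10=6
So 38^10 ≡ 6 (mod 101), giving a = 10.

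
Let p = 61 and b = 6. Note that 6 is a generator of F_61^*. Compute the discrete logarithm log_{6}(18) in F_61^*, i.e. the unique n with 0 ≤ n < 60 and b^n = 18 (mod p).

19

Successive powers of 6 modulo 61:
  6^0=1  6^1=6  6^2=36  6^3=33  6^4=15  6^5=29
  6^6=52  6^7=7  6^8=42  6^9=8  6^10=48  6^11=44
  6^12=20  6^13=59  6^14=49  6^15=50  6^16=56  6^17=31
  6^18=3  6^19=18
So 6^19 ≡ 18 (mod 61), giving n = 19.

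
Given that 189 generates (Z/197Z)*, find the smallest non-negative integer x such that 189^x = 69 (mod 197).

Baby-step giant-step with m = ceil(sqrt(196)) = 14.
Baby table (189^j mod 197 for j=0..13):
  0:1  1:189  2:64  3:79  4:156  5:131  6:134  7:110
  8:105  9:145  10:22  11:21  12:29  13:162
Giant step factor: 189^(-14) ≡ 19 (mod 197).
Scan 69·19^i mod 197 for i = 0, 1, …:
  i=0: 69   i=1: 129   i=2: 87   i=3: 77
  i=4: 84   i=5: 20   i=6: 183   i=7: 128
  i=8: 68   i=9: 110
Match at i=9, j=7: x = 9·14 + 7 = 133.

133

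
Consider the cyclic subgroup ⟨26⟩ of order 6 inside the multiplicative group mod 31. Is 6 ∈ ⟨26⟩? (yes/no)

⟨26⟩ has order 6; its elements mod 31 are {1, 5, 6, 25, 26, 30}.
6 is in this set.

yes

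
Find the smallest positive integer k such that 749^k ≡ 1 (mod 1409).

The order of 749 must divide p − 1 = 1408 = 2^7 · 11.
Divisors: 1, 2, 4, 8, 11, 16, 22, 32, 44, 64, 88, 128, 176, 352, 704, 1408.
Check each in increasing order: 749^1 ≡ 749;  749^2 ≡ 219;  749^4 ≡ 55;  749^8 ≡ 207;  749^11 ≡ 335;  749^16 ≡ 579;  749^22 ≡ 914;  749^32 ≡ 1308;  749^44 ≡ 1268;  749^64 ≡ 338;  749^88 ≡ 155;  749^128 ≡ 115;  749^176 ≡ 72;  749^352 ≡ 957;  749^704 ≡ 1408;  749^1408 ≡ 1.
Smallest exponent giving 1 is 1408.

1408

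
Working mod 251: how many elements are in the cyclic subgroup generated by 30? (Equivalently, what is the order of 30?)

The order of 30 must divide p − 1 = 250 = 2 · 5^3.
Divisors: 1, 2, 5, 10, 25, 50, 125, 250.
Check each in increasing order: 30^1 ≡ 30;  30^2 ≡ 147;  30^5 ≡ 188;  30^10 ≡ 204;  30^25 ≡ 138;  30^50 ≡ 219;  30^125 ≡ 250;  30^250 ≡ 1.
Smallest exponent giving 1 is 250.

250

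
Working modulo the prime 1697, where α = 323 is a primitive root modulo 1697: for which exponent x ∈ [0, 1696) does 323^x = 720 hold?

1303

Baby-step giant-step with m = ceil(sqrt(1696)) = 42.
Baby table (323^j mod 1697 for j=0..41):
  0:1  1:323  2:812  3:938  4:908  5:1400  6:798  7:1507
  8:1419  9:147  10:1662  11:574  12:429  13:1110  14:463  15:213
  16:919  17:1559  18:1245  19:1643  20:1225  21:274  22:258  23:181
  24:765  25:1030  26:78  27:1436  28:547  29:193  30:1247  31:592
  32:1152  33:453  34:377  35:1284  36:664  37:650  38:1219  39:33
  40:477  41:1341
Giant step factor: 323^(-42) ≡ 1227 (mod 1697).
Scan 720·1227^i mod 1697 for i = 0, 1, …:
  i=0: 720   i=1: 1000   i=2: 69   i=3: 1510
  i=4: 1343   i=5: 74   i=6: 857   i=7: 1096
  i=8: 768   i=9: 501     …   i=30: 1115
  i=31: 323
Match at i=31, j=1: x = 31·42 + 1 = 1303.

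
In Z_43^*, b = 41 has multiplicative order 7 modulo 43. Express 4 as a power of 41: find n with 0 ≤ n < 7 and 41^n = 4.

2

Successive powers of 41 modulo 43:
  41^0=1  41^1=41  41^2=4
So 41^2 ≡ 4 (mod 43), giving n = 2.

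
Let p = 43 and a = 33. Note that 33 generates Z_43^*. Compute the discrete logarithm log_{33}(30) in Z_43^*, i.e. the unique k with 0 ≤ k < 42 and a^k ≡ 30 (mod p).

41

Baby-step giant-step with m = ceil(sqrt(42)) = 7.
Baby table (33^j mod 43 for j=0..6):
  0:1  1:33  2:14  3:32  4:24  5:18  6:35
Giant step factor: 33^(-7) ≡ 7 (mod 43).
Scan 30·7^i mod 43 for i = 0, 1, …:
  i=0: 30   i=1: 38   i=2: 8   i=3: 13
  i=4: 5   i=5: 35
Match at i=5, j=6: k = 5·7 + 6 = 41.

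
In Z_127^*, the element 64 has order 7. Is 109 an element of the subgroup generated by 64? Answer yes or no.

⟨64⟩ has order 7; its elements mod 127 are {1, 2, 4, 8, 16, 32, 64}.
109 is not in this set.

no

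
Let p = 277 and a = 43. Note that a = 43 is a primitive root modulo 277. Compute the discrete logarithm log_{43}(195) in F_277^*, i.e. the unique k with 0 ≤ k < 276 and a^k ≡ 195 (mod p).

Baby-step giant-step with m = ceil(sqrt(276)) = 17.
Baby table (43^j mod 277 for j=0..16):
  0:1  1:43  2:187  3:8  4:67  5:111  6:64  7:259
  8:57  9:235  10:133  11:179  12:218  13:233  14:47  15:82
  16:202
Giant step factor: 43^(-17) ≡ 14 (mod 277).
Scan 195·14^i mod 277 for i = 0, 1, …:
  i=0: 195   i=1: 237   i=2: 271   i=3: 193
  i=4: 209   i=5: 156   i=6: 245   i=7: 106
  i=8: 99   i=9: 1
Match at i=9, j=0: k = 9·17 + 0 = 153.

153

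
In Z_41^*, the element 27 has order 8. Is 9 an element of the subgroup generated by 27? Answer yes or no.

9 ∈ ⟨27⟩ iff 9^8 ≡ 1 (mod 41), since |⟨27⟩| = 8.
9^8 mod 41 = 1.
Since 1 = 1, 9 lies in the subgroup.

yes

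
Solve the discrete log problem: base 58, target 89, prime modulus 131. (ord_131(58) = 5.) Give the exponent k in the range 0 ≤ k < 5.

2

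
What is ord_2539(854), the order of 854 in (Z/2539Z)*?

The order of 854 must divide p − 1 = 2538 = 2 · 3^3 · 47.
Divisors: 1, 2, 3, 6, 9, 18, 27, 47, 54, 94, 141, 282, 423, 846, 1269, 2538.
Check each in increasing order: 854^1 ≡ 854;  854^2 ≡ 623;  854^3 ≡ 1391;  854^6 ≡ 163;  854^9 ≡ 762;  854^18 ≡ 1752;  854^27 ≡ 2049;  854^47 ≡ 2232;  854^54 ≡ 1434;  854^94 ≡ 306;  854^141 ≡ 1.
Smallest exponent giving 1 is 141.

141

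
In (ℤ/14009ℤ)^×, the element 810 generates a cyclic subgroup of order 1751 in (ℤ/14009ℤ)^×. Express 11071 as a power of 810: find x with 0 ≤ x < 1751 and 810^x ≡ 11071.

Baby-step giant-step with m = ceil(sqrt(1751)) = 42.
Baby table (810^j mod 14009 for j=0..41):
  0:1  1:810  2:11686  3:9585  4:2864  5:8355  6:1203  7:7809
  8:7231  9:1348  10:13187  11:6612  12:4282  13:8197  14:13313  15:10609
  16:5773  17:11133  18:9943  19:12664  20:3252  21:428  22:10464  23:395
  24:11752  25:7009  26:3645  27:10560  28:8110  29:12888  30:2575  31:12418
  32:118  33:11526  34:6066  35:10310  36:1736  37:5260  38:1864  39:10877
  40:12718  41:4965
Giant step factor: 810^(-42) ≡ 4162 (mod 14009).
Scan 11071·4162^i mod 14009 for i = 0, 1, …:
  i=0: 11071   i=1: 1901   i=2: 10886   i=3: 2426
  i=4: 10532   i=5: 23   i=6: 11672   i=7: 9661
  i=8: 3252
Match at i=8, j=20: x = 8·42 + 20 = 356.

356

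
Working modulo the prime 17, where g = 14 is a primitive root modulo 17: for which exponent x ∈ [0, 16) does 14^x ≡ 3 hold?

9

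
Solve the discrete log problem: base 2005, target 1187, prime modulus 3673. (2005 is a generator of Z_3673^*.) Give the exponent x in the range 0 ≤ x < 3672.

3445

Baby-step giant-step with m = ceil(sqrt(3672)) = 61.
Baby table (2005^j mod 3673 for j=0..60):
  0:1  1:2005  2:1763  3:1389  4:811  5:2589  6:996  7:2541
  8:254  9:2396  10:3369  11:198  12:306  13:139  14:3220  15:2639
  16:2075  17:2539  18:3590  19:2543  20:591  21:2249  22:2474  23:1820
  24:1811  25:2131  26:956  27:3147  28:3194  29:1931  30:313  31:3155
  32:869  33:1343  34:406  35:2297  36:3216  37:1965  38:2369  39:656
  40:346  41:3206  42:280  43:3104  44:1458  45:3255  46:3027  47:1339
  48:3405  49:2591  50:1333  51:2394  52:3032  53:345  54:1201  55:2190
  56:1715  57:647  58:666  59:2031  60:2471
Giant step factor: 2005^(-61) ≡ 387 (mod 3673).
Scan 1187·387^i mod 3673 for i = 0, 1, …:
  i=0: 1187   i=1: 244   i=2: 2603   i=3: 959
  i=4: 160   i=5: 3152   i=6: 388   i=7: 3236
  i=8: 3512   i=9: 134     …   i=55: 2093
  i=56: 1931
Match at i=56, j=29: x = 56·61 + 29 = 3445.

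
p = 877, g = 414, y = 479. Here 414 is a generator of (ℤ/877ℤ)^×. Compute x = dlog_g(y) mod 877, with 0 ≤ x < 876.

487

Baby-step giant-step with m = ceil(sqrt(876)) = 30.
Baby table (414^j mod 877 for j=0..29):
  0:1  1:414  2:381  3:751  4:456  5:229  6:90  7:426
  8:87  9:61  10:698  11:439  12:207  13:629  14:814  15:228
  16:553  17:45  18:213  19:482  20:469  21:349  22:658  23:542
  24:753  25:407  26:114  27:715  28:461  29:545
Giant step factor: 414^(-30) ≡ 746 (mod 877).
Scan 479·746^i mod 877 for i = 0, 1, …:
  i=0: 479   i=1: 395   i=2: 875   i=3: 262
  i=4: 758   i=5: 680   i=6: 374   i=7: 118
  i=8: 328   i=9: 5     …   i=15: 57
  i=16: 426
Match at i=16, j=7: x = 16·30 + 7 = 487.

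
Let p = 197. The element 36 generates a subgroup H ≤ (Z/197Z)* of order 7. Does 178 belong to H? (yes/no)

yes

178 ∈ ⟨36⟩ iff 178^7 ≡ 1 (mod 197), since |⟨36⟩| = 7.
178^7 mod 197 = 1.
Since 1 = 1, 178 lies in the subgroup.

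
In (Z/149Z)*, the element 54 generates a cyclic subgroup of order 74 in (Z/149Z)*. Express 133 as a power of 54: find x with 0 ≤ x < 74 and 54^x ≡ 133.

63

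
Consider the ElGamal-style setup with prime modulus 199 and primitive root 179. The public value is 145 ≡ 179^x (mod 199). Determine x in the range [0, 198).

116

Baby-step giant-step with m = ceil(sqrt(198)) = 15.
Baby table (179^j mod 199 for j=0..14):
  0:1  1:179  2:2  3:159  4:4  5:119  6:8  7:39
  8:16  9:78  10:32  11:156  12:64  13:113  14:128
Giant step factor: 179^(-15) ≡ 59 (mod 199).
Scan 145·59^i mod 199 for i = 0, 1, …:
  i=0: 145   i=1: 197   i=2: 81   i=3: 3
  i=4: 177   i=5: 95   i=6: 33   i=7: 156
Match at i=7, j=11: x = 7·15 + 11 = 116.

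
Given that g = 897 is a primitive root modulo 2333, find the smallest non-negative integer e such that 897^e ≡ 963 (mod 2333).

Baby-step giant-step with m = ceil(sqrt(2332)) = 49.
Baby table (897^j mod 2333 for j=0..48):
  0:1  1:897  2:2057  3:2059  4:1520  5:968  6:420  7:1127
  8:730  9:1570  10:1491  11:618  12:1425  13:2074  14:977  15:1494
  16:976  17:597  18:1252  19:871  20:2065  21:2236  22:1645  23:1109
  24:915  25:1872  26:1757  27:1254  28:332  29:1513  30:1688  31:19
  32:712  33:1755  34:1793  35:884  36:2061  37:981  38:416  39:2205
  40:1834  41:333  42:77  43:1412  44:2078  45:2232  46:390  47:2213
  48:2011
Giant step factor: 897^(-49) ≡ 1085 (mod 2333).
Scan 963·1085^i mod 2333 for i = 0, 1, …:
  i=0: 963   i=1: 2004   i=2: 2317   i=3: 1304
  i=4: 1042   i=5: 1398   i=6: 380   i=7: 1692
  i=8: 2082   i=9: 626   i=10: 307   i=11: 1809
  i=12: 712
Match at i=12, j=32: e = 12·49 + 32 = 620.

620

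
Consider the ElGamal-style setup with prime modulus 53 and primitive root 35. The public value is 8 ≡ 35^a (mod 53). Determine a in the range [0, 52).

35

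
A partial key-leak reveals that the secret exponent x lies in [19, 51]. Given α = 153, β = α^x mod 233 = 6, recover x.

25

Compute 153^19 mod 233 = 47, then multiply by 153 repeatedly:
  153^19=47  153^20=201  153^21=230  153^22=7  153^23=139
  153^24=64  153^25=6
Found 6 at exponent 25.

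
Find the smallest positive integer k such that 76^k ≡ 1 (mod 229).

The order of 76 must divide p − 1 = 228 = 2^2 · 3 · 19.
Divisors: 1, 2, 3, 4, 6, 12, 19, 38, 57, 76, 114, 228.
Check each in increasing order: 76^1 ≡ 76;  76^2 ≡ 51;  76^3 ≡ 212;  76^4 ≡ 82;  76^6 ≡ 60;  76^12 ≡ 165;  76^19 ≡ 135;  76^38 ≡ 134;  76^57 ≡ 228;  76^76 ≡ 94;  76^114 ≡ 1.
Smallest exponent giving 1 is 114.

114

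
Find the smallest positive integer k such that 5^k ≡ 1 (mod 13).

The order of 5 must divide p − 1 = 12 = 2^2 · 3.
Divisors: 1, 2, 3, 4, 6, 12.
Check each in increasing order: 5^1 ≡ 5;  5^2 ≡ 12;  5^3 ≡ 8;  5^4 ≡ 1.
Smallest exponent giving 1 is 4.

4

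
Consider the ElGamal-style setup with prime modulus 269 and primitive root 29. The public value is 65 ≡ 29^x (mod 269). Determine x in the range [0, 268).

Baby-step giant-step with m = ceil(sqrt(268)) = 17.
Baby table (29^j mod 269 for j=0..16):
  0:1  1:29  2:34  3:179  4:80  5:168  6:30  7:63
  8:213  9:259  10:248  11:198  12:93  13:7  14:203  15:238
  16:177
Giant step factor: 29^(-17) ≡ 159 (mod 269).
Scan 65·159^i mod 269 for i = 0, 1, …:
  i=0: 65   i=1: 113   i=2: 213
Match at i=2, j=8: x = 2·17 + 8 = 42.

42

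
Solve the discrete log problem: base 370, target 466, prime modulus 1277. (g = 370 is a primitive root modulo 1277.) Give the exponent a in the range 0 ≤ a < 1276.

477

Baby-step giant-step with m = ceil(sqrt(1276)) = 36.
Baby table (370^j mod 1277 for j=0..35):
  0:1  1:370  2:261  3:795  4:440  5:621  6:1187  7:1179
  8:773  9:1239  10:1264  11:298  12:438  13:1158  14:665  15:866
  16:1170  17:1274  18:167  19:494  20:169  21:1234  22:691  23:270
  24:294  25:235  26:114  27:39  28:383  29:1240  30:357  31:559
  32:1233  33:321  34:9  35:776
Giant step factor: 370^(-36) ≡ 299 (mod 1277).
Scan 466·299^i mod 1277 for i = 0, 1, …:
  i=0: 466   i=1: 141   i=2: 18   i=3: 274
  i=4: 198   i=5: 460   i=6: 901   i=7: 1229
  i=8: 972   i=9: 749   i=10: 476   i=11: 577
  i=12: 128   i=13: 1239
Match at i=13, j=9: a = 13·36 + 9 = 477.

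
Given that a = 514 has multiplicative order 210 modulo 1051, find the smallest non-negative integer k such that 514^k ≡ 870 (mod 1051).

Baby-step giant-step with m = ceil(sqrt(210)) = 15.
Baby table (514^j mod 1051 for j=0..14):
  0:1  1:514  2:395  3:187  4:477  5:295  6:286  7:915
  8:513  9:932  10:843  11:290  12:869  13:1042  14:629
Giant step factor: 514^(-15) ≡ 834 (mod 1051).
Scan 870·834^i mod 1051 for i = 0, 1, …:
  i=0: 870   i=1: 390   i=2: 501   i=3: 587
  i=4: 843
Match at i=4, j=10: k = 4·15 + 10 = 70.

70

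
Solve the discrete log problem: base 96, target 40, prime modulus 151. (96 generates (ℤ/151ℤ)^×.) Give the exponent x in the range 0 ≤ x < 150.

62

Baby-step giant-step with m = ceil(sqrt(150)) = 13.
Baby table (96^j mod 151 for j=0..12):
  0:1  1:96  2:5  3:27  4:25  5:135  6:125  7:71
  8:21  9:53  10:105  11:114  12:72
Giant step factor: 96^(-13) ≡ 111 (mod 151).
Scan 40·111^i mod 151 for i = 0, 1, …:
  i=0: 40   i=1: 61   i=2: 127   i=3: 54
  i=4: 105
Match at i=4, j=10: x = 4·13 + 10 = 62.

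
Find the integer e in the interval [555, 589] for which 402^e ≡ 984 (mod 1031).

589

Compute 402^555 mod 1031 = 296, then multiply by 402 repeatedly:
  402^555=296  402^556=427  402^557=508  402^558=78  402^559=426
  402^560=106  402^561=341  402^562=990  402^563=14  402^564=473
  402^565=442  402^566=352  402^567=257  402^568=214  402^569=455
  402^570=423  402^571=962  402^572=99  402^573=620  402^574=769
  402^575=869  402^576=860  402^577=335  402^578=640  402^579=561
  402^580=764  402^581=921  402^582=113  402^583=62  402^584=180
  402^585=190  402^586=86  402^587=549  402^588=64  402^589=984
Found 984 at exponent 589.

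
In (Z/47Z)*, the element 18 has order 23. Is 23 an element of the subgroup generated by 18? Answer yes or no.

no

⟨18⟩ has order 23; its elements mod 47 are {1, 2, 3, 4, 6, 7, 8, 9, 12, 14, 16, 17, 18, 21, 24, 25, 27, 28, 32, 34, 36, 37, 42}.
23 is not in this set.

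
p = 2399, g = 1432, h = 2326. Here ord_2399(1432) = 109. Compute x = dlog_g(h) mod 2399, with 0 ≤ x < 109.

Baby-step giant-step with m = ceil(sqrt(109)) = 11.
Baby table (1432^j mod 2399 for j=0..10):
  0:1  1:1432  2:1878  3:17  4:354  5:739  6:289  7:1220
  8:568  9:115  10:1548
Giant step factor: 1432^(-11) ≡ 40 (mod 2399).
Scan 2326·40^i mod 2399 for i = 0, 1, …:
  i=0: 2326   i=1: 1878
Match at i=1, j=2: x = 1·11 + 2 = 13.

13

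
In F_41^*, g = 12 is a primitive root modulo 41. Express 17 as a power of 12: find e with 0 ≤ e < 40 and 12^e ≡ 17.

19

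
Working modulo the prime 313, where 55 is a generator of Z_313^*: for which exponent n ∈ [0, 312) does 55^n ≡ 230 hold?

172

Baby-step giant-step with m = ceil(sqrt(312)) = 18.
Baby table (55^j mod 313 for j=0..17):
  0:1  1:55  2:208  3:172  4:70  5:94  6:162  7:146
  8:205  9:7  10:72  11:204  12:265  13:177  14:32  15:195
  16:83  17:183
Giant step factor: 55^(-18) ≡ 115 (mod 313).
Scan 230·115^i mod 313 for i = 0, 1, …:
  i=0: 230   i=1: 158   i=2: 16   i=3: 275
  i=4: 12   i=5: 128   i=6: 9   i=7: 96
  i=8: 85   i=9: 72
Match at i=9, j=10: n = 9·18 + 10 = 172.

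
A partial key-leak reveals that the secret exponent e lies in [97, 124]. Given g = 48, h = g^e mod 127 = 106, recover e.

107

Compute 48^97 mod 127 = 14, then multiply by 48 repeatedly:
  48^97=14  48^98=37  48^99=125  48^100=31  48^101=91
  48^102=50  48^103=114  48^104=11  48^105=20  48^106=71
  48^107=106
Found 106 at exponent 107.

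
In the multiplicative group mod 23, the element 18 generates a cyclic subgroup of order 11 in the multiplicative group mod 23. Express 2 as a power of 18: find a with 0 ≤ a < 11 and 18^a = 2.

2

Successive powers of 18 modulo 23:
  18^0=1  18^1=18  18^2=2
So 18^2 ≡ 2 (mod 23), giving a = 2.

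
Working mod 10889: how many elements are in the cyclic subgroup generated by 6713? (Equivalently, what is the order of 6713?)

10888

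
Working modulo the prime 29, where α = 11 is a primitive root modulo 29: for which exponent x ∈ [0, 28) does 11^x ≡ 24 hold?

16

Successive powers of 11 modulo 29:
  11^0=1  11^1=11  11^2=5  11^3=26  11^4=25  11^5=14
  11^6=9  11^7=12  11^8=16  11^9=2  11^10=22  11^11=10
  11^12=23  11^13=21  11^14=28  11^15=18  11^16=24
So 11^16 ≡ 24 (mod 29), giving x = 16.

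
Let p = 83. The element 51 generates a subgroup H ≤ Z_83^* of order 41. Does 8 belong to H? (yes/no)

no

8 ∈ ⟨51⟩ iff 8^41 ≡ 1 (mod 83), since |⟨51⟩| = 41.
8^41 mod 83 = 82.
Since 82 ≠ 1, 8 does not lie in the subgroup.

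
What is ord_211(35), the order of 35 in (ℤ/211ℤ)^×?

The order of 35 must divide p − 1 = 210 = 2 · 3 · 5 · 7.
Divisors: 1, 2, 3, 5, 6, 7, 10, 14, 15, 21, 30, 35, 42, 70, 105, 210.
Check each in increasing order: 35^1 ≡ 35;  35^2 ≡ 170;  35^3 ≡ 42;  35^5 ≡ 177;  35^6 ≡ 76;  35^7 ≡ 128;  35^10 ≡ 101;  35^14 ≡ 137;  35^15 ≡ 153;  35^21 ≡ 23;  35^30 ≡ 199;  35^35 ≡ 197;  35^42 ≡ 107;  35^70 ≡ 196;  35^105 ≡ 210;  35^210 ≡ 1.
Smallest exponent giving 1 is 210.

210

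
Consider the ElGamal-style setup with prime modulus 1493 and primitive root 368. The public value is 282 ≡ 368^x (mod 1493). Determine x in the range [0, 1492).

572

Baby-step giant-step with m = ceil(sqrt(1492)) = 39.
Baby table (368^j mod 1493 for j=0..38):
  0:1  1:368  2:1054  3:1185  4:124  5:842  6:805  7:626
  8:446  9:1391  10:1282  11:1481  12:63  13:789  14:710  15:5
  16:347  17:791  18:1446  19:620  20:1224  21:1039  22:144  23:737
  24:983  25:438  26:1433  27:315  28:959  29:564  30:25  31:242
  32:969  33:1258  34:114  35:148  36:716  37:720  38:699
Giant step factor: 368^(-39) ≡ 1380 (mod 1493).
Scan 282·1380^i mod 1493 for i = 0, 1, …:
  i=0: 282   i=1: 980   i=2: 1235   i=3: 787
  i=4: 649   i=5: 1313   i=6: 931   i=7: 800
  i=8: 673   i=9: 94     …   i=13: 714
  i=14: 1433
Match at i=14, j=26: x = 14·39 + 26 = 572.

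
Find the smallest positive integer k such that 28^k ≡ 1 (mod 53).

The order of 28 must divide p − 1 = 52 = 2^2 · 13.
Divisors: 1, 2, 4, 13, 26, 52.
Check each in increasing order: 28^1 ≡ 28;  28^2 ≡ 42;  28^4 ≡ 15;  28^13 ≡ 1.
Smallest exponent giving 1 is 13.

13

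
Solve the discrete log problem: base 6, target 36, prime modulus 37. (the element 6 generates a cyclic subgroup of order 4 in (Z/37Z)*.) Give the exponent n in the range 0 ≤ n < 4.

2

Successive powers of 6 modulo 37:
  6^0=1  6^1=6  6^2=36
So 6^2 ≡ 36 (mod 37), giving n = 2.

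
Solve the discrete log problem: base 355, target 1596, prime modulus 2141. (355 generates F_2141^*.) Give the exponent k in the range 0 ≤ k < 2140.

1919

Baby-step giant-step with m = ceil(sqrt(2140)) = 47.
Baby table (355^j mod 2141 for j=0..46):
  0:1  1:355  2:1847  3:539  4:796  5:2109  6:1486  7:844
  8:2021  9:220  10:1024  11:1691  12:825  13:1699  14:1524  15:1488
  16:1554  17:1433  18:1298  19:475  20:1627  21:1656  22:1246  23:1284
  24:1928  25:1461  26:533  27:807  28:1732  29:393  30:350  31:72
  32:2009  33:242  34:270  35:1646  36:1978  37:2083  38:820  39:2065
  40:853  41:934  42:1856  43:1593  44:291  45:537  46:86
Giant step factor: 355^(-47) ≡ 258 (mod 2141).
Scan 1596·258^i mod 2141 for i = 0, 1, …:
  i=0: 1596   i=1: 696   i=2: 1865   i=3: 1586
  i=4: 257   i=5: 2076   i=6: 358   i=7: 301
  i=8: 582   i=9: 286     …   i=39: 564
  i=40: 2065
Match at i=40, j=39: k = 40·47 + 39 = 1919.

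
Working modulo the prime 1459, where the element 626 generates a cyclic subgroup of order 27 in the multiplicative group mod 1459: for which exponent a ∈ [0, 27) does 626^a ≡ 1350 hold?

17

Successive powers of 626 modulo 1459:
  626^0=1  626^1=626  626^2=864  626^3=1034  626^4=947  626^5=468
  626^6=1168  626^7=209  626^8=983  626^9=1119  626^10=174  626^11=958
  626^12=59  626^13=459  626^14=1370  626^15=1187  626^16=431  626^17=1350
So 626^17 ≡ 1350 (mod 1459), giving a = 17.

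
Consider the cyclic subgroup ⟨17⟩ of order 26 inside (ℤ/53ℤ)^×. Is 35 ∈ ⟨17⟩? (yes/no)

no

35 ∈ ⟨17⟩ iff 35^26 ≡ 1 (mod 53), since |⟨17⟩| = 26.
35^26 mod 53 = 52.
Since 52 ≠ 1, 35 does not lie in the subgroup.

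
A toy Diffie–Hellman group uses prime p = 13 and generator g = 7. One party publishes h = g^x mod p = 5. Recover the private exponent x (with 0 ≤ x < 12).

3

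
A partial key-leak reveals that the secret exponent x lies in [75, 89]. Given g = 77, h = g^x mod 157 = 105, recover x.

86

Compute 77^75 mod 157 = 41, then multiply by 77 repeatedly:
  77^75=41  77^76=17  77^77=53  77^78=156  77^79=80
  77^80=37  77^81=23  77^82=44  77^83=91  77^84=99
  77^85=87  77^86=105
Found 105 at exponent 86.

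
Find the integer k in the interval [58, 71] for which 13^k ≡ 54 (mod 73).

Compute 13^58 mod 73 = 48, then multiply by 13 repeatedly:
  13^58=48  13^59=40  13^60=9  13^61=44  13^62=61
  13^63=63  13^64=16  13^65=62  13^66=3  13^67=39
  13^68=69  13^69=21  13^70=54
Found 54 at exponent 70.

70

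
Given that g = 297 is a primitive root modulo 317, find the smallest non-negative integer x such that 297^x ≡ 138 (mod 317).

154

Baby-step giant-step with m = ceil(sqrt(316)) = 18.
Baby table (297^j mod 317 for j=0..17):
  0:1  1:297  2:83  3:242  4:232  5:115  6:236  7:35
  8:251  9:52  10:228  11:195  12:221  13:18  14:274  15:226
  16:235  17:55
Giant step factor: 297^(-18) ≡ 217 (mod 317).
Scan 138·217^i mod 317 for i = 0, 1, …:
  i=0: 138   i=1: 148   i=2: 99   i=3: 244
  i=4: 9   i=5: 51   i=6: 289   i=7: 264
  i=8: 228
Match at i=8, j=10: x = 8·18 + 10 = 154.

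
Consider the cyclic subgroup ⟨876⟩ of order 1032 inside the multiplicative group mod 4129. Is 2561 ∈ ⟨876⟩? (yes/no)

2561 ∈ ⟨876⟩ iff 2561^1032 ≡ 1 (mod 4129), since |⟨876⟩| = 1032.
2561^1032 mod 4129 = 1.
Since 1 = 1, 2561 lies in the subgroup.

yes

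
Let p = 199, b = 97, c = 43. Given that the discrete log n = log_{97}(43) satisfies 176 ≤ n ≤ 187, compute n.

176

Compute 97^176 mod 199 = 43, then multiply by 97 repeatedly:
  97^176=43
Found 43 at exponent 176.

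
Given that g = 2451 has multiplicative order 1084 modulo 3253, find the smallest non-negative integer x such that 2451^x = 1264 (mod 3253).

Baby-step giant-step with m = ceil(sqrt(1084)) = 33.
Baby table (2451^j mod 3253 for j=0..32):
  0:1  1:2451  2:2363  3:1373  4:1621  5:1158  6:1642  7:581
  8:2470  9:137  10:728  11:1684  12:2680  13:873  14:2502  15:497
  16:1525  17:78  18:2504  19:2146  20:2998  21:2824  22:2493  23:1209
  24:3029  25:733  26:927  27:1483  28:1232  29:848  30:3034  31:3229
  32:2983
Giant step factor: 2451^(-33) ≡ 634 (mod 3253).
Scan 1264·634^i mod 3253 for i = 0, 1, …:
  i=0: 1264   i=1: 1138   i=2: 2579   i=3: 2080
  i=4: 1255   i=5: 1938   i=6: 2311   i=7: 1324
  i=8: 142   i=9: 2197     …   i=27: 2419
  i=28: 1483
Match at i=28, j=27: x = 28·33 + 27 = 951.

951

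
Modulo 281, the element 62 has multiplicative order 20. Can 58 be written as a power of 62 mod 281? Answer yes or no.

58 ∈ ⟨62⟩ iff 58^20 ≡ 1 (mod 281), since |⟨62⟩| = 20.
58^20 mod 281 = 79.
Since 79 ≠ 1, 58 does not lie in the subgroup.

no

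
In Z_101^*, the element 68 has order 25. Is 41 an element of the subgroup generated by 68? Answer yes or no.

⟨68⟩ has order 25; its elements mod 101 are {1, 5, 16, 19, 24, 25, 31, 36, 37, 52, 54, 56, 58, 68, 71, 78, 79, 80, 81, 84, 87, 88, 92, 95, 97}.
41 is not in this set.

no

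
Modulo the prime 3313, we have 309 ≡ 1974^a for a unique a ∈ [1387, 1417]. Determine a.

1392

Compute 1974^1387 mod 3313 = 2219, then multiply by 1974 repeatedly:
  1974^1387=2219  1974^1388=520  1974^1389=2763  1974^1390=964  1974^1391=1274
  1974^1392=309
Found 309 at exponent 1392.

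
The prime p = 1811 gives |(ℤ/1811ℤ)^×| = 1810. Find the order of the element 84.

The order of 84 must divide p − 1 = 1810 = 2 · 5 · 181.
Divisors: 1, 2, 5, 10, 181, 362, 905, 1810.
Check each in increasing order: 84^1 ≡ 84;  84^2 ≡ 1623;  84^5 ≡ 667;  84^10 ≡ 1194;  84^181 ≡ 1192;  84^362 ≡ 1040;  84^905 ≡ 1.
Smallest exponent giving 1 is 905.

905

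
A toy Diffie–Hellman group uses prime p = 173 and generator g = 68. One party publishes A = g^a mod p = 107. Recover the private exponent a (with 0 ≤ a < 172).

Baby-step giant-step with m = ceil(sqrt(172)) = 14.
Baby table (68^j mod 173 for j=0..13):
  0:1  1:68  2:126  3:91  4:133  5:48  6:150  7:166
  8:43  9:156  10:55  11:107  12:10  13:161
Giant step factor: 68^(-14) ≡ 113 (mod 173).
Scan 107·113^i mod 173 for i = 0, 1, …:
  i=0: 107
Match at i=0, j=11: a = 0·14 + 11 = 11.

11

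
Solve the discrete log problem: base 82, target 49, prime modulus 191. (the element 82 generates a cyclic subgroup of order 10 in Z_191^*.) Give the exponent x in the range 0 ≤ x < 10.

8

Successive powers of 82 modulo 191:
  82^0=1  82^1=82  82^2=39  82^3=142  82^4=184  82^5=190
  82^6=109  82^7=152  82^8=49
So 82^8 ≡ 49 (mod 191), giving x = 8.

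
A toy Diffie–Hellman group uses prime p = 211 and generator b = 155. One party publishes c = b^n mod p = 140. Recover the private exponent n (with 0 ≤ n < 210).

189

Baby-step giant-step with m = ceil(sqrt(210)) = 15.
Baby table (155^j mod 211 for j=0..14):
  0:1  1:155  2:182  3:147  4:208  5:168  6:87  7:192
  8:9  9:129  10:161  11:57  12:184  13:35  14:150
Giant step factor: 155^(-15) ≡ 153 (mod 211).
Scan 140·153^i mod 211 for i = 0, 1, …:
  i=0: 140   i=1: 109   i=2: 8   i=3: 169
  i=4: 115   i=5: 82   i=6: 97   i=7: 71
  i=8: 102   i=9: 203   i=10: 42   i=11: 96
  i=12: 129
Match at i=12, j=9: n = 12·15 + 9 = 189.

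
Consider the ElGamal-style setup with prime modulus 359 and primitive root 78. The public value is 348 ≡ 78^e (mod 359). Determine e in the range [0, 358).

45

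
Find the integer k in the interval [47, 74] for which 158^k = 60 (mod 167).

57

Compute 158^47 mod 167 = 40, then multiply by 158 repeatedly:
  158^47=40  158^48=141  158^49=67  158^50=65  158^51=83
  158^52=88  158^53=43  158^54=114  158^55=143  158^56=49
  158^57=60
Found 60 at exponent 57.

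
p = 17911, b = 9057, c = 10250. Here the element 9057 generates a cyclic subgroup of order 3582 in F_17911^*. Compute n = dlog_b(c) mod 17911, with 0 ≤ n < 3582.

3197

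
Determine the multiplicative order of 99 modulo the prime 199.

198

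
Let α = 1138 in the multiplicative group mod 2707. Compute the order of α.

2706

The order of 1138 must divide p − 1 = 2706 = 2 · 3 · 11 · 41.
Divisors: 1, 2, 3, 6, 11, 22, 33, 41, 66, 82, 123, 246, 451, 902, 1353, 2706.
Check each in increasing order: 1138^1 ≡ 1138;  1138^2 ≡ 1098;  1138^3 ≡ 1597;  1138^6 ≡ 415;  1138^11 ≡ 1129;  1138^22 ≡ 2351;  1138^33 ≡ 1419;  1138^41 ≡ 1710;  1138^66 ≡ 2260;  1138^82 ≡ 540;  1138^123 ≡ 313;  1138^246 ≡ 517;  1138^451 ≡ 1380;  1138^902 ≡ 1379;  1138^1353 ≡ 2706;  1138^2706 ≡ 1.
Smallest exponent giving 1 is 2706.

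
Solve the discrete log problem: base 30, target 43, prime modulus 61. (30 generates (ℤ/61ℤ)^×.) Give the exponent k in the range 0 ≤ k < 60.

47

Baby-step giant-step with m = ceil(sqrt(60)) = 8.
Baby table (30^j mod 61 for j=0..7):
  0:1  1:30  2:46  3:38  4:42  5:40  6:41  7:10
Giant step factor: 30^(-8) ≡ 12 (mod 61).
Scan 43·12^i mod 61 for i = 0, 1, …:
  i=0: 43   i=1: 28   i=2: 31   i=3: 6
  i=4: 11   i=5: 10
Match at i=5, j=7: k = 5·8 + 7 = 47.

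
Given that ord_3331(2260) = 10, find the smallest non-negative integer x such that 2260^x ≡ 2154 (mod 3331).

7

Successive powers of 2260 modulo 3331:
  2260^0=1  2260^1=2260  2260^2=1177  2260^3=1882  2260^4=2964  2260^5=3330
  2260^6=1071  2260^7=2154
So 2260^7 ≡ 2154 (mod 3331), giving x = 7.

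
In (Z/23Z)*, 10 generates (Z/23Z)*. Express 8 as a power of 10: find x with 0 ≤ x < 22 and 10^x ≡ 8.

2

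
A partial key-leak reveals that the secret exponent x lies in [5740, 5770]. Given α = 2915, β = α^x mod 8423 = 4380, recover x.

Compute 2915^5740 mod 8423 = 4591, then multiply by 2915 repeatedly:
  2915^5740=4591  2915^5741=7041  2915^5742=6087  2915^5743=4767  2915^5744=6278
  2915^5745=5614  2915^5746=7344  2915^5747=4917  2915^5748=5532  2915^5749=4158
  2915^5750=8296  2915^5751=407  2915^5752=7185  2915^5753=4697  2915^5754=4380
Found 4380 at exponent 5754.

5754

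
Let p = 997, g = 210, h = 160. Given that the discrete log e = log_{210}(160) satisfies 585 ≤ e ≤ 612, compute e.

Compute 210^585 mod 997 = 720, then multiply by 210 repeatedly:
  210^585=720  210^586=653  210^587=541  210^588=949  210^589=887
  210^590=828  210^591=402  210^592=672  210^593=543  210^594=372
  210^595=354  210^596=562  210^597=374  210^598=774  210^599=29
  210^600=108  210^601=746  210^602=131  210^603=591  210^604=482
  210^605=523  210^606=160
Found 160 at exponent 606.

606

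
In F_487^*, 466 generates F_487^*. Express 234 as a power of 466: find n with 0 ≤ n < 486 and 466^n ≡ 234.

413

Baby-step giant-step with m = ceil(sqrt(486)) = 23.
Baby table (466^j mod 487 for j=0..22):
  0:1  1:466  2:441  3:479  4:168  5:368  6:64  7:117
  8:465  9:462  10:38  11:176  12:200  13:183  14:53  15:348
  16:484  17:63  18:138  19:24  20:470  21:357  22:295
Giant step factor: 466^(-23) ≡ 376 (mod 487).
Scan 234·376^i mod 487 for i = 0, 1, …:
  i=0: 234   i=1: 324   i=2: 74   i=3: 65
  i=4: 90   i=5: 237   i=6: 478   i=7: 25
  i=8: 147   i=9: 241     …   i=16: 186
  i=17: 295
Match at i=17, j=22: n = 17·23 + 22 = 413.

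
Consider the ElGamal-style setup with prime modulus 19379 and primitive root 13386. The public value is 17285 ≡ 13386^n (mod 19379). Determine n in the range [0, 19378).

2047

Baby-step giant-step with m = ceil(sqrt(19378)) = 140.
Baby table (13386^j mod 19379 for j=0..139):
  0:1  1:13386  2:6762  3:16202  4:9583  5:8437  6:16249  7:18597
  8:16187  9:2583  10:3902  11:5767  12:10505  13:5906  14:10775  15:15632
  16:14889  17:10518  18:5513  19:1786  20:13089  21:3815  22:3925  23:3581
  24:10999  25:10351  26:18015  27:15893  28:1036  29:11911  30:9613  31:3058
  32:5940  33:803  34:12992  35:3766  36:6897  37:1686  38:11640  39:5880
  40:11561  41:14231  42:596  43:13287  44:18699  45:5650  46:14042  47:9291
  48:14283  49:18403  50:16089  51:8527  52:112  53:7049  54:1563  55:12377
  56:7451  57:14752  58:17641  59:9311  60:10697  61:17990  62:10686  63:6397
  64:13820  65:2586  66:5302  67:6674  68:974  69:15276  70:16707  71:6242
  72:12543  73:942  74:13262  75:13492  76:11011  77:15951  78:2264  79:16527
  80:19137  81:16260  82:10811  83:13053  84:6394  85:12420  86:1679  87:14833
  88:16683  89:14421  90:5287  91:19053  92:15818  93:4794  94:8615  95:15340
  96:1356  97:12672  98:3005  99:13505  100:10618  101:6962  102:19100  103:5453
  104:12544  105:14328  106:645  107:10315  108:1215  109:5009  110:18513  111:15745
  112:15945  113:18843  114:14713  115:18820  116:16899  117:18326  118:12454  119:11086
  120:12193  121:5560  122:10800  123:1460  124:9528  125:8609  126:12540  127:18921
  128:12355  129:3644  130:1641  131:10019  132:11654  133:18873  134:9334  135:8511
  136:18484  137:15131  138:13637  139:14081
Giant step factor: 13386^(-140) ≡ 16142 (mod 19379).
Scan 17285·16142^i mod 19379 for i = 0, 1, …:
  i=0: 17285   i=1: 15007   i=2: 5494   i=3: 5844
  i=4: 16255   i=5: 15929   i=6: 5346   i=7: 445
  i=8: 12960   i=9: 4015     …   i=13: 1085
  i=14: 14833
Match at i=14, j=87: n = 14·140 + 87 = 2047.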